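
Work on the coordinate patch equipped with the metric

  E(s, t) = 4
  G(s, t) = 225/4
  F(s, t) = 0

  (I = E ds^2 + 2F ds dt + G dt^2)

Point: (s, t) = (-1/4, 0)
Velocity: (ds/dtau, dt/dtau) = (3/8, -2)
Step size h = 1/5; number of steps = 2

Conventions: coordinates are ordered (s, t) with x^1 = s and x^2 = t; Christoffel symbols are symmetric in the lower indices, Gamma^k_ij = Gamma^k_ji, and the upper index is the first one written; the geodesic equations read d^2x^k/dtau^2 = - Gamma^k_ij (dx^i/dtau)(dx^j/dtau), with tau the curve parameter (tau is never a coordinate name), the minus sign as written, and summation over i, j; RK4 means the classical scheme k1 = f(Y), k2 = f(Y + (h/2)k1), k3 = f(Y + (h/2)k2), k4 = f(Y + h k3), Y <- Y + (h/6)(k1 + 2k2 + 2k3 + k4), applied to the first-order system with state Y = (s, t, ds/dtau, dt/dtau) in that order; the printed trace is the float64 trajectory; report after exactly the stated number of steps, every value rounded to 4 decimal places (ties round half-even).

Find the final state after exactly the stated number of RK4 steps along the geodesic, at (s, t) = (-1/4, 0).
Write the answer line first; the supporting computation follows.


Answer: s = -0.1000, t = -0.8000, ds/dtau = 0.3750, dt/dtau = -2.0000

f(Y) = (ds/dtau, dt/dtau, -Gamma^s_ij Y'^i Y'^j, -Gamma^t_ij Y'^i Y'^j) with the Gammas evaluated at the stage position; h = 0.200000; intermediate values shown to 6 dp
step 0: s = -0.2500, t = 0.0000, ds/dtau = 0.3750, dt/dtau = -2.0000
step 1:
  k1: at (s, t) = (-0.250000, 0.000000), (ds/dtau, dt/dtau) = (0.375000, -2.000000); Gamma_sss = 0.000000, Gamma_sst = 0.000000, Gamma_stt = 0.000000, Gamma_tss = 0.000000, Gamma_tst = 0.000000, Gamma_ttt = 0.000000; k1 = (0.375000, -2.000000, 0.000000, 0.000000)
  k2: at (s, t) = (-0.212500, -0.200000), (ds/dtau, dt/dtau) = (0.375000, -2.000000); Gamma_sss = 0.000000, Gamma_sst = 0.000000, Gamma_stt = 0.000000, Gamma_tss = 0.000000, Gamma_tst = 0.000000, Gamma_ttt = 0.000000; k2 = (0.375000, -2.000000, 0.000000, 0.000000)
  k3: at (s, t) = (-0.212500, -0.200000), (ds/dtau, dt/dtau) = (0.375000, -2.000000); Gamma_sss = 0.000000, Gamma_sst = 0.000000, Gamma_stt = 0.000000, Gamma_tss = 0.000000, Gamma_tst = 0.000000, Gamma_ttt = 0.000000; k3 = (0.375000, -2.000000, 0.000000, 0.000000)
  k4: at (s, t) = (-0.175000, -0.400000), (ds/dtau, dt/dtau) = (0.375000, -2.000000); Gamma_sss = 0.000000, Gamma_sst = 0.000000, Gamma_stt = 0.000000, Gamma_tss = 0.000000, Gamma_tst = 0.000000, Gamma_ttt = 0.000000; k4 = (0.375000, -2.000000, 0.000000, 0.000000)
  Y <- Y + (h/6)(k1 + 2k2 + 2k3 + k4): s = -0.1750, t = -0.4000, ds/dtau = 0.3750, dt/dtau = -2.0000
step 2:
  k1: at (s, t) = (-0.175000, -0.400000), (ds/dtau, dt/dtau) = (0.375000, -2.000000); Gamma_sss = 0.000000, Gamma_sst = 0.000000, Gamma_stt = 0.000000, Gamma_tss = 0.000000, Gamma_tst = 0.000000, Gamma_ttt = 0.000000; k1 = (0.375000, -2.000000, 0.000000, 0.000000)
  k2: at (s, t) = (-0.137500, -0.600000), (ds/dtau, dt/dtau) = (0.375000, -2.000000); Gamma_sss = 0.000000, Gamma_sst = 0.000000, Gamma_stt = 0.000000, Gamma_tss = 0.000000, Gamma_tst = 0.000000, Gamma_ttt = 0.000000; k2 = (0.375000, -2.000000, 0.000000, 0.000000)
  k3: at (s, t) = (-0.137500, -0.600000), (ds/dtau, dt/dtau) = (0.375000, -2.000000); Gamma_sss = 0.000000, Gamma_sst = 0.000000, Gamma_stt = 0.000000, Gamma_tss = 0.000000, Gamma_tst = 0.000000, Gamma_ttt = 0.000000; k3 = (0.375000, -2.000000, 0.000000, 0.000000)
  k4: at (s, t) = (-0.100000, -0.800000), (ds/dtau, dt/dtau) = (0.375000, -2.000000); Gamma_sss = 0.000000, Gamma_sst = 0.000000, Gamma_stt = 0.000000, Gamma_tss = 0.000000, Gamma_tst = 0.000000, Gamma_ttt = 0.000000; k4 = (0.375000, -2.000000, 0.000000, 0.000000)
  Y <- Y + (h/6)(k1 + 2k2 + 2k3 + k4): s = -0.1000, t = -0.8000, ds/dtau = 0.3750, dt/dtau = -2.0000


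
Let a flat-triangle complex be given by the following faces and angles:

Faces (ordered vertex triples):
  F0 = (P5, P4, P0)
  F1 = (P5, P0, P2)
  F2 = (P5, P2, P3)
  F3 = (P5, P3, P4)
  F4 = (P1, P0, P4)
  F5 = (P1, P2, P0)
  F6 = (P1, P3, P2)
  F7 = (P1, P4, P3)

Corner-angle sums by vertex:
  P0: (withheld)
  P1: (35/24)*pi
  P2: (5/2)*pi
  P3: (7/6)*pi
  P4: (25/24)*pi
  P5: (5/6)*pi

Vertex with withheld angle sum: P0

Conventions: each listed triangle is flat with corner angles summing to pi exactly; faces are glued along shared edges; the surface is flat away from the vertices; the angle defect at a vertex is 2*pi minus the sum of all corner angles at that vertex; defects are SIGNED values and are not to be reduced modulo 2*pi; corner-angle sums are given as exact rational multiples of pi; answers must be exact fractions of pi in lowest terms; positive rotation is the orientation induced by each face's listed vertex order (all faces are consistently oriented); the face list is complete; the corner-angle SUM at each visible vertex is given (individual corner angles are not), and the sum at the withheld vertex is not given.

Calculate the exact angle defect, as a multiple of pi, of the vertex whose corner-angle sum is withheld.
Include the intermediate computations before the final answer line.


V = 6, E = 12, F = 8; chi = V - E + F = 2
Gauss-Bonnet: total defect = 2*pi*chi = 4*pi; visible defects sum to 3*pi

Answer: defect(P0) = pi


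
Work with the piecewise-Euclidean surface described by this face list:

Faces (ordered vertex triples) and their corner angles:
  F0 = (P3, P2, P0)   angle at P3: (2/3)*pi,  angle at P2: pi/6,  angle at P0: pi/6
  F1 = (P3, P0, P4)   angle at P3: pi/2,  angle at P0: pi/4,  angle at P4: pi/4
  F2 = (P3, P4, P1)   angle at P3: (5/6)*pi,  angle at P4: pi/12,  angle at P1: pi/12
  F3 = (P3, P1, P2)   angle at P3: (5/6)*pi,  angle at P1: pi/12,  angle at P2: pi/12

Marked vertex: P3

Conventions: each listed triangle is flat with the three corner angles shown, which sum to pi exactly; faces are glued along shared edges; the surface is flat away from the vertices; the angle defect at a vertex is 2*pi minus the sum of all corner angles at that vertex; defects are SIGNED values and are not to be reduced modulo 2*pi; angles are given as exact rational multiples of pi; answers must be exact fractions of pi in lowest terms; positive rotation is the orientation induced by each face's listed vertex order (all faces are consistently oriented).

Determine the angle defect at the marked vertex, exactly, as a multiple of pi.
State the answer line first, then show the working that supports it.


Answer: defect(P3) = (-5/6)*pi

Sum of corner angles at P3: (17/6)*pi
defect = 2*pi - (17/6)*pi


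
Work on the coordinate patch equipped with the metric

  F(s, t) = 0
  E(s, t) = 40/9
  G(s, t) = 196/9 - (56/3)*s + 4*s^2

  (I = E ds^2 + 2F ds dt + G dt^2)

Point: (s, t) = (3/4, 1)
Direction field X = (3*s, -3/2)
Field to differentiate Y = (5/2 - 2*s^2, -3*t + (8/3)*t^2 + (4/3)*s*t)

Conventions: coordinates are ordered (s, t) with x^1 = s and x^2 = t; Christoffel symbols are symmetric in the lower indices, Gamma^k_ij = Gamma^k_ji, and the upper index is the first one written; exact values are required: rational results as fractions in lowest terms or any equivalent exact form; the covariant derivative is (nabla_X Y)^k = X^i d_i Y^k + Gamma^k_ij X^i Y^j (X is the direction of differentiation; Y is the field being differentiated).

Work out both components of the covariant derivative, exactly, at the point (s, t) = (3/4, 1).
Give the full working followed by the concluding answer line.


E = 40/9, F = 0, G = 361/36 at the point
E_s = 0, E_t = 0, F_s = 0, F_t = 0, G_s = -38/3, G_t = 0
EG - F^2 = 3610/81;  g^inv = (81/3610) * [[361/36, 0], [0, 40/9]]
first-kind symbols [ij,l] = (1/2)(d_i g_jl + d_j g_il - d_l g_ij): [ss,s] = E_s/2 = 0, [ss,t] = F_s - E_t/2 = 0, [st,s] = E_t/2 = 0, [st,t] = G_s/2 = -19/3, [tt,s] = F_t - G_s/2 = 19/3, [tt,t] = G_t/2 = 0
Gamma^s_ij = (G*[ij,s] - F*[ij,t])/(EG - F^2), Gamma^t_ij = (E*[ij,t] - F*[ij,s])/(EG - F^2)
Gamma_sss = 0, Gamma_sst = 0, Gamma_stt = 57/40, Gamma_tss = 0, Gamma_tst = -12/19, Gamma_ttt = 0
X = (9/4, -3/2), Y = (11/8, 2/3) at the point

Answer: (nabla_X Y)^s = -327/40, (nabla_X Y)^t = -125/76


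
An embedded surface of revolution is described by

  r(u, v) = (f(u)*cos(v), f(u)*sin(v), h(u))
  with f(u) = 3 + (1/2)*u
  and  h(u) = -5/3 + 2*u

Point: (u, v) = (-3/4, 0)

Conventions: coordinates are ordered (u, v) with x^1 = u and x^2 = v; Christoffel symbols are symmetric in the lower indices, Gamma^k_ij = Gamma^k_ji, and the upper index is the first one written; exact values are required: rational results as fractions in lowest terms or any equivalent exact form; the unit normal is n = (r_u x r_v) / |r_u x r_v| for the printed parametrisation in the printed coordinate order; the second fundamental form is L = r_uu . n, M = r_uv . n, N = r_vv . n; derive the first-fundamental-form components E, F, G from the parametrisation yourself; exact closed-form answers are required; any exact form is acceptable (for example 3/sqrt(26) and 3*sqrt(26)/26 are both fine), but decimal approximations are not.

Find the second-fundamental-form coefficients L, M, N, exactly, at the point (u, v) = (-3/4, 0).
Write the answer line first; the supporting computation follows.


Answer: L = 0, M = 0, N = 21*sqrt(17)/34

f = 21/8, f' = 1/2, f'' = 0, h' = 2, h'' = 0
E = 17/4, F = 0, G = 441/64; answer radicand W^2 = 17/4
unnormalised second-form numerators: l = 0, m = 0, n = 21/4; L = l/sqrt(17/4), and similarly M = m/sqrt(W^2), N = n/sqrt(W^2)


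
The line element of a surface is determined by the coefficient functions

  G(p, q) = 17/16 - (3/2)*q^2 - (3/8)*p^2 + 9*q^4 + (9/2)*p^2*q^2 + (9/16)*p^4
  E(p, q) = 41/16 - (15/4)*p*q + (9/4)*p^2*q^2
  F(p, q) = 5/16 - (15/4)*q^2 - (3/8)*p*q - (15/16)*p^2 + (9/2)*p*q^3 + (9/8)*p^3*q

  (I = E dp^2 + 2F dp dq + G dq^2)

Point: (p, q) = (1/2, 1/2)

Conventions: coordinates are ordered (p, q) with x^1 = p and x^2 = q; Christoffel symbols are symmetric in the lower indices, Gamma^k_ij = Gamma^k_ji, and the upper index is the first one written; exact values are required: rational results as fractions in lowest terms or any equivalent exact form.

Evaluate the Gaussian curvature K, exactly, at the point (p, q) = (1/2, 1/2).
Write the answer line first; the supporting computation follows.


Answer: K = 12288/36481

E = 113/64, F = -77/128, G = 377/256, EG - F^2 = 573/256 at the point
E_p = -21/16, E_q = -21/16, F_p = -9/64, F_q = -135/64, G_p = 33/32, G_q = 33/8
E_qq = 9/8, F_pq = 123/32, G_pp = 51/16
Evaluate Brioschi's two determinant matrices M1, M2 and divide by (EG - F^2)^2.
M1 = [[-E_qq/2 + F_pq - G_pp/2, E_p/2, F_p - E_q/2], [F_q - G_p/2, E, F], [G_q/2, F, G]] = [[27/16, -21/32, 33/64], [-21/8, 113/64, -77/128], [33/16, -77/128, 377/256]]; det M1 = 4059/4096
M2 = [[0, E_q/2, G_p/2], [E_q/2, E, F], [G_p/2, F, G]] = [[0, -21/32, 33/64], [-21/32, 113/64, -77/128], [33/64, -77/128, 377/256]]; det M2 = -2853/4096
det M1 - det M2 = 27/16; K = 27/16 / (573/256)^2 = 12288/36481


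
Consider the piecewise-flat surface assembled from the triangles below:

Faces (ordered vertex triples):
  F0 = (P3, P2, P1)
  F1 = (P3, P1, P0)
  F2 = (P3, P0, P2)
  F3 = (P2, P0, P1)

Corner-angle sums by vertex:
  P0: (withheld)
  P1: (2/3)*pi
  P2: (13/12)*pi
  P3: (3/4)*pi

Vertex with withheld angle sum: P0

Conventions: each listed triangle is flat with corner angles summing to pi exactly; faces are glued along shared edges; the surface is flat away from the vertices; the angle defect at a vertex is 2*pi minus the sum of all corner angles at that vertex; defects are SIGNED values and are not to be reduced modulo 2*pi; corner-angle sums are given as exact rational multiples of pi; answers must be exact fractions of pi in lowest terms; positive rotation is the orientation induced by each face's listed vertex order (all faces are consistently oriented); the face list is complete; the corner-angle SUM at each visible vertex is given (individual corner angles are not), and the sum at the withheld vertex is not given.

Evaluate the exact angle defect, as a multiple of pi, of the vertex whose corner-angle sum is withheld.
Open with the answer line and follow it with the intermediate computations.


Answer: defect(P0) = pi/2

V = 4, E = 6, F = 4; chi = V - E + F = 2
Gauss-Bonnet: total defect = 2*pi*chi = 4*pi; visible defects sum to (7/2)*pi


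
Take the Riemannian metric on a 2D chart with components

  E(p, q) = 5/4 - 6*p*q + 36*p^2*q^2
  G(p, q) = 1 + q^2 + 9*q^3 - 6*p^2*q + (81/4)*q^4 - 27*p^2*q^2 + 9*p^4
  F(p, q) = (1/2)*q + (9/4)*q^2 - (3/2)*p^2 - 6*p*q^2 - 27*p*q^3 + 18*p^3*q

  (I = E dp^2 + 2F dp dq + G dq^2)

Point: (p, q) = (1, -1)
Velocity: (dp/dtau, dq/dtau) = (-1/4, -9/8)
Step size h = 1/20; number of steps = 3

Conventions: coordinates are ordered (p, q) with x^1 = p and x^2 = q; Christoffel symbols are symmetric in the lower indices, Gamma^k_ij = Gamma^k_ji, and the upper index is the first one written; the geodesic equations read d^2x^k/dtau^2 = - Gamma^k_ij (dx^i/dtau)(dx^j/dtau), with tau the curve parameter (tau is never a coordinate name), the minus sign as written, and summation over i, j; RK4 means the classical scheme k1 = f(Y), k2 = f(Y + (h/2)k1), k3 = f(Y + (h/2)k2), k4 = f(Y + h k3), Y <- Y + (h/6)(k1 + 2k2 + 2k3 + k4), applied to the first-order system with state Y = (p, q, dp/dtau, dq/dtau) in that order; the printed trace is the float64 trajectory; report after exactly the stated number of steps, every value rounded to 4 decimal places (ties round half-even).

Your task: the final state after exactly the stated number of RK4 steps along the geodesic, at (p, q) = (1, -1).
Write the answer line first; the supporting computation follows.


Answer: p = 0.9823, q = -1.1659, dp/dtau = -0.0003, dq/dtau = -1.0808

f(Y) = (dp/dtau, dq/dtau, -Gamma^p_ij Y'^i Y'^j, -Gamma^q_ij Y'^i Y'^j) with the Gammas evaluated at the stage position; h = 0.050000; intermediate values shown to 6 dp
step 0: p = 1.0000, q = -1.0000, dp/dtau = -0.2500, dq/dtau = -1.1250
step 1:
  k1: at (p, q) = (1.000000, -1.000000), (dp/dtau, dq/dtau) = (-0.250000, -1.125000); Gamma_ppp = 0.896552, Gamma_ppq = -0.896552, Gamma_pqq = -1.195402, Gamma_qpp = 0.068966, Gamma_qpq = -0.068966, Gamma_qqq = -0.091954; k1 = (-0.250000, -1.125000, 1.961207, 0.150862)
  k2: at (p, q) = (0.993750, -1.028125), (dp/dtau, dq/dtau) = (-0.200970, -1.121228); Gamma_ppp = 0.897991, Gamma_ppq = -0.867967, Gamma_pqq = -1.201415, Gamma_qpp = 0.103739, Gamma_qpq = -0.100270, Gamma_qqq = -0.138791; k2 = (-0.200970, -1.121228, 1.865257, 0.215481)
  k3: at (p, q) = (0.994976, -1.028031), (dp/dtau, dq/dtau) = (-0.203369, -1.119613); Gamma_ppp = 0.897270, Gamma_ppq = -0.868419, Gamma_pqq = -1.200437, Gamma_qpp = 0.102452, Gamma_qpq = -0.099158, Gamma_qqq = -0.137069; k3 = (-0.203369, -1.119613, 1.863146, 0.212739)
  k4: at (p, q) = (0.989832, -1.055981), (dp/dtau, dq/dtau) = (-0.156843, -1.114363); Gamma_ppp = 0.895711, Gamma_ppq = -0.839602, Gamma_pqq = -1.202195, Gamma_qpp = 0.135273, Gamma_qpq = -0.126799, Gamma_qqq = -0.181560; k4 = (-0.156843, -1.114363, 1.764349, 0.266458)
  Y <- Y + (h/6)(k1 + 2k2 + 2k3 + k4): p = 0.9899, q = -1.0560, dp/dtau = -0.1568, dq/dtau = -1.1144
step 2:
  k1: at (p, q) = (0.989871, -1.056009), (dp/dtau, dq/dtau) = (-0.156814, -1.114385); Gamma_ppp = 0.895684, Gamma_ppq = -0.839588, Gamma_pqq = -1.202164, Gamma_qpp = 0.135262, Gamma_qpq = -0.126790, Gamma_qqq = -0.181545; k1 = (-0.156814, -1.114385, 1.764324, 0.266439)
  k2: at (p, q) = (0.985950, -1.083868), (dp/dtau, dq/dtau) = (-0.112706, -1.107724); Gamma_ppp = 0.891351, Gamma_ppq = -0.810825, Gamma_pqq = -1.199963, Gamma_qpp = 0.165882, Gamma_qpq = -0.150896, Gamma_qqq = -0.223315; k2 = (-0.112706, -1.107724, 1.663554, 0.309590)
  k3: at (p, q) = (0.987053, -1.083702), (dp/dtau, dq/dtau) = (-0.115225, -1.106646); Gamma_ppp = 0.890862, Gamma_ppq = -0.811411, Gamma_pqq = -1.199284, Gamma_qpp = 0.164614, Gamma_qpq = -0.149933, Gamma_qqq = -0.221605; k3 = (-0.115225, -1.106646, 1.663824, 0.307443)
  k4: at (p, q) = (0.984109, -1.111341), (dp/dtau, dq/dtau) = (-0.073622, -1.099013); Gamma_ppp = 0.884357, Gamma_ppq = -0.783112, Gamma_pqq = -1.193910, Gamma_qpp = 0.192986, Gamma_qpq = -0.170892, Gamma_qqq = -0.260537; k4 = (-0.073622, -1.099013, 1.563973, 0.341293)
  Y <- Y + (h/6)(k1 + 2k2 + 2k3 + k4): p = 0.9842, q = -1.1114, dp/dtau = -0.0736, dq/dtau = -1.0990
step 3:
  k1: at (p, q) = (0.984152, -1.111360), (dp/dtau, dq/dtau) = (-0.073622, -1.099037); Gamma_ppp = 0.884334, Gamma_ppq = -0.783111, Gamma_pqq = -1.193880, Gamma_qpp = 0.192960, Gamma_qpq = -0.170874, Gamma_qqq = -0.260503; k1 = (-0.073622, -1.099037, 1.564001, 0.341262)
  k2: at (p, q) = (0.982311, -1.138836), (dp/dtau, dq/dtau) = (-0.034522, -1.090505); Gamma_ppp = 0.875876, Gamma_ppq = -0.755493, Gamma_pqq = -1.185631, Gamma_qpp = 0.218918, Gamma_qpq = -0.188830, Gamma_qqq = -0.296339; k2 = (-0.034522, -1.090505, 1.465793, 0.366364)
  k3: at (p, q) = (0.983288, -1.138623), (dp/dtau, dq/dtau) = (-0.036977, -1.089878); Gamma_ppp = 0.875586, Gamma_ppq = -0.756136, Gamma_pqq = -1.185214, Gamma_qpp = 0.217743, Gamma_qpq = -0.188038, Gamma_qqq = -0.294742; k3 = (-0.036977, -1.089878, 1.467585, 0.364963)
  k4: at (p, q) = (0.982303, -1.165854), (dp/dtau, dq/dtau) = (-0.000242, -1.080789); Gamma_ppp = 0.865694, Gamma_ppq = -0.729400, Gamma_pqq = -1.174784, Gamma_qpp = 0.241441, Gamma_qpq = -0.203429, Gamma_qqq = -0.327646; k4 = (-0.000242, -1.080789, 1.372652, 0.382832)
  Y <- Y + (h/6)(k1 + 2k2 + 2k3 + k4): p = 0.9823, q = -1.1659, dp/dtau = -0.0003, dq/dtau = -1.0808


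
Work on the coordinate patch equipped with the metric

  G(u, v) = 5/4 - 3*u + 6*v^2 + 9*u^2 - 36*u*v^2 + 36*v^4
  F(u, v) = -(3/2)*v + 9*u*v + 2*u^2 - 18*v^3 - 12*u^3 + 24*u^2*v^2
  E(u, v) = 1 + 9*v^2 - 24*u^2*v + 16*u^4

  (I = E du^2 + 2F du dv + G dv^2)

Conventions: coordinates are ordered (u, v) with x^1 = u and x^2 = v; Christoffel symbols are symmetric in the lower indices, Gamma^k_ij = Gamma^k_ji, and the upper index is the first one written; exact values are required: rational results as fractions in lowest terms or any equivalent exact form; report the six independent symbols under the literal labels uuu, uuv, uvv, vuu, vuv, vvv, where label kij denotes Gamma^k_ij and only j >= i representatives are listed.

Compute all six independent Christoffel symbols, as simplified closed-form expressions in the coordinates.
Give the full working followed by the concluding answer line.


E = 1 + 9*v^2 - 24*u^2*v + 16*u^4; F = -(3/2)*v + 9*u*v + 2*u^2 - 18*v^3 - 12*u^3 + 24*u^2*v^2; G = 5/4 - 3*u + 6*v^2 + 9*u^2 - 36*u*v^2 + 36*v^4
Gamma^k_ij = (1/2) g^{kl} (d_i g_jl + d_j g_il - d_l g_ij), with g^inv = (1/(EG-F^2)) [[G, -F], [-F, E]]
first partials: E_u = -48*u*v + 64*u^3, E_v = 18*v - 24*u^2, F_u = 9*v + 4*u - 36*u^2 + 48*u*v^2, F_v = -3/2 + 9*u - 54*v^2 + 48*u^2*v, G_u = -3 + 18*u - 36*v^2, G_v = 12*v - 72*u*v + 144*v^3
D = EG - F^2 = 5/4 - 3*u + 15*v^2 + 9*u^2 - 36*u*v^2 - 24*u^2*v + 36*v^4 + 16*u^4
expanded: Gamma^u_uu = (G E_u - 2F F_u + F E_v)/(2D), Gamma^u_uv = (G E_v - F G_u)/(2D), Gamma^u_vv = (2G F_v - G G_u - F G_v)/(2D), Gamma^v_uu = (2E F_u - E E_v - F E_u)/(2D), Gamma^v_uv = (E G_u - F E_v)/(2D), Gamma^v_vv = (E G_v - 2F F_v + F G_u)/(2D); substitute and cancel common factors

Answer: Gamma_uuu = (128*u^3 - 96*u*v)/(64*u^4 - 96*u^2*v + 36*u^2 - 144*u*v^2 - 12*u + 144*v^4 + 60*v^2 + 5), Gamma_uuv = (-48*u^2 + 36*v)/(64*u^4 - 96*u^2*v + 36*u^2 - 144*u*v^2 - 12*u + 144*v^4 + 60*v^2 + 5), Gamma_uvv = (192*u^2*v - 144*v^2)/(64*u^4 - 96*u^2*v + 36*u^2 - 144*u*v^2 - 12*u + 144*v^4 + 60*v^2 + 5), Gamma_vuu = (-96*u^2 + 192*u*v^2 + 16*u)/(64*u^4 - 96*u^2*v + 36*u^2 - 144*u*v^2 - 12*u + 144*v^4 + 60*v^2 + 5), Gamma_vuv = (36*u - 72*v^2 - 6)/(64*u^4 - 96*u^2*v + 36*u^2 - 144*u*v^2 - 12*u + 144*v^4 + 60*v^2 + 5), Gamma_vvv = (-144*u*v + 288*v^3 + 24*v)/(64*u^4 - 96*u^2*v + 36*u^2 - 144*u*v^2 - 12*u + 144*v^4 + 60*v^2 + 5)


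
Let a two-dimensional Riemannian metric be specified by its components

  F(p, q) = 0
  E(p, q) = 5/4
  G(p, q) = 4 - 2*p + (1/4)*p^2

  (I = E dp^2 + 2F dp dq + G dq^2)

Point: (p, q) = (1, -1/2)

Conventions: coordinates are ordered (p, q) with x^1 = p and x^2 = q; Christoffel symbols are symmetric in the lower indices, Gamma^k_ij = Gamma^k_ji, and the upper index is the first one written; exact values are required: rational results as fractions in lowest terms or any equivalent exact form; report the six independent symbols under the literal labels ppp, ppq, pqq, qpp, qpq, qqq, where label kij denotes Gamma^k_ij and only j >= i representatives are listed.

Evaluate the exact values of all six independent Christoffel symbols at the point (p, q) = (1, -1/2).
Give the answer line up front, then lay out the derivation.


Answer: Gamma_ppp = 0, Gamma_ppq = 0, Gamma_pqq = 3/5, Gamma_qpp = 0, Gamma_qpq = -1/3, Gamma_qqq = 0

E = 5/4, F = 0, G = 9/4 at the point
E_p = 0, E_q = 0, F_p = 0, F_q = 0, G_p = -3/2, G_q = 0
EG - F^2 = 45/16;  g^inv = (16/45) * [[9/4, 0], [0, 5/4]]
first-kind symbols [ij,l] = (1/2)(d_i g_jl + d_j g_il - d_l g_ij): [pp,p] = E_p/2 = 0, [pp,q] = F_p - E_q/2 = 0, [pq,p] = E_q/2 = 0, [pq,q] = G_p/2 = -3/4, [qq,p] = F_q - G_p/2 = 3/4, [qq,q] = G_q/2 = 0
Gamma^p_ij = (G*[ij,p] - F*[ij,q])/(EG - F^2), Gamma^q_ij = (E*[ij,q] - F*[ij,p])/(EG - F^2)


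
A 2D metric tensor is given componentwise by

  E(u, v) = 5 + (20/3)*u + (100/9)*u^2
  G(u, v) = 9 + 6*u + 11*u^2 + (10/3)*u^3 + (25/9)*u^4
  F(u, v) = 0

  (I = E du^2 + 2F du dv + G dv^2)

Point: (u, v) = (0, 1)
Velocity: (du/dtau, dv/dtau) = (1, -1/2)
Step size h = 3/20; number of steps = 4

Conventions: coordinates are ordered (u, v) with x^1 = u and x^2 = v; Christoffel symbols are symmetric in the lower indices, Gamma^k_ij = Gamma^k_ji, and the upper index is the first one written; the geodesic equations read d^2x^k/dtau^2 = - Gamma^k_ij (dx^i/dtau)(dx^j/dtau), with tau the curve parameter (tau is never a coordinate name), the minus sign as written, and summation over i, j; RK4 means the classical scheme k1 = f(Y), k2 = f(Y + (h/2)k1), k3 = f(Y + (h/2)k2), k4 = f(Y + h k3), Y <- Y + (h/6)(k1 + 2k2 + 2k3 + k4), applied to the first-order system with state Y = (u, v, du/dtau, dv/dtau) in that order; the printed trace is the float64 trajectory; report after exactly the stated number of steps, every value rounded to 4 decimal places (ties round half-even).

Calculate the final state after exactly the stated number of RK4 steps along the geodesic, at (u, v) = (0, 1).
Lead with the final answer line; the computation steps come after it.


Answer: u = 0.5111, v = 0.7655, du/dtau = 0.7253, dv/dtau = -0.2889

f(Y) = (du/dtau, dv/dtau, -Gamma^u_ij Y'^i Y'^j, -Gamma^v_ij Y'^i Y'^j) with the Gammas evaluated at the stage position; h = 0.150000; intermediate values shown to 6 dp
step 0: u = 0.0000, v = 1.0000, du/dtau = 1.0000, dv/dtau = -0.5000
step 1:
  k1: at (u, v) = (0.000000, 1.000000), (du/dtau, dv/dtau) = (1.000000, -0.500000); Gamma_uuu = 0.666667, Gamma_uuv = 0.000000, Gamma_uvv = -0.600000, Gamma_vuu = 0.000000, Gamma_vuv = 0.333333, Gamma_vvv = 0.000000; k1 = (1.000000, -0.500000, -0.516667, 0.333333)
  k2: at (u, v) = (0.075000, 0.962500), (du/dtau, dv/dtau) = (0.961250, -0.475000); Gamma_uuu = 0.749064, Gamma_uuv = 0.000000, Gamma_uvv = -0.693118, Gamma_vuu = 0.000000, Gamma_vuv = 0.405268, Gamma_vvv = 0.000000; k2 = (0.961250, -0.475000, -0.535751, 0.370086)
  k3: at (u, v) = (0.072094, 0.964375), (du/dtau, dv/dtau) = (0.959819, -0.472244); Gamma_uuu = 0.746496, Gamma_uuv = 0.000000, Gamma_uvv = -0.689932, Gamma_vuu = 0.000000, Gamma_vuv = 0.402600, Gamma_vvv = 0.000000; k3 = (0.959819, -0.472244, -0.533846, 0.364972)
  k4: at (u, v) = (0.143973, 0.929163), (du/dtau, dv/dtau) = (0.919923, -0.445254); Gamma_uuu = 0.796919, Gamma_uuv = 0.000000, Gamma_uvv = -0.759906, Gamma_vuu = 0.000000, Gamma_vuv = 0.465597, Gamma_vvv = 0.000000; k4 = (0.919923, -0.445254, -0.523747, 0.381417)
  Y <- Y + (h/6)(k1 + 2k2 + 2k3 + k4): u = 0.1441, v = 0.9290, du/dtau = 0.9205, dv/dtau = -0.4454
step 2:
  k1: at (u, v) = (0.144052, 0.929006), (du/dtau, dv/dtau) = (0.920510, -0.445378); Gamma_uuu = 0.796960, Gamma_uuv = 0.000000, Gamma_uvv = -0.759974, Gamma_vuu = 0.000000, Gamma_vuv = 0.465662, Gamma_vvv = 0.000000; k1 = (0.920510, -0.445378, -0.524545, 0.381820)
  k2: at (u, v) = (0.213090, 0.895603), (du/dtau, dv/dtau) = (0.881169, -0.416742); Gamma_uuu = 0.823234, Gamma_uuv = 0.000000, Gamma_uvv = -0.812228, Gamma_vuu = 0.000000, Gamma_vuv = 0.520042, Gamma_vvv = 0.000000; k2 = (0.881169, -0.416742, -0.498145, 0.381940)
  k3: at (u, v) = (0.210139, 0.897751), (du/dtau, dv/dtau) = (0.883149, -0.416733); Gamma_uuu = 0.822484, Gamma_uuv = 0.000000, Gamma_uvv = -0.810246, Gamma_vuu = 0.000000, Gamma_vuv = 0.517844, Gamma_vvv = 0.000000; k3 = (0.883149, -0.416733, -0.500786, 0.381172)
  k4: at (u, v) = (0.276524, 0.866497), (du/dtau, dv/dtau) = (0.845392, -0.388203); Gamma_uuu = 0.832670, Gamma_uuv = 0.000000, Gamma_uvv = -0.850314, Gamma_vuu = 0.000000, Gamma_vuv = 0.564561, Gamma_vvv = 0.000000; k4 = (0.845392, -0.388203, -0.466955, 0.370559)
  Y <- Y + (h/6)(k1 + 2k2 + 2k3 + k4): u = 0.2764, v = 0.8665, du/dtau = 0.8458, dv/dtau = -0.3884
step 3:
  k1: at (u, v) = (0.276415, 0.866493), (du/dtau, dv/dtau) = (0.845776, -0.388413); Gamma_uuu = 0.832664, Gamma_uuv = 0.000000, Gamma_uvv = -0.850255, Gamma_vuu = 0.000000, Gamma_vuv = 0.564489, Gamma_vvv = 0.000000; k1 = (0.845776, -0.388413, -0.467361, 0.370881)
  k2: at (u, v) = (0.339848, 0.837362), (du/dtau, dv/dtau) = (0.810724, -0.360597); Gamma_uuu = 0.831614, Gamma_uuv = 0.000000, Gamma_uvv = -0.881263, Gamma_vuu = 0.000000, Gamma_vuv = 0.603800, Gamma_vvv = 0.000000; k2 = (0.810724, -0.360597, -0.432006, 0.353035)
  k3: at (u, v) = (0.337219, 0.839448), (du/dtau, dv/dtau) = (0.813375, -0.361936); Gamma_uuu = 0.831826, Gamma_uuv = 0.000000, Gamma_uvv = -0.880092, Gamma_vuu = 0.000000, Gamma_vuv = 0.602273, Gamma_vvv = 0.000000; k3 = (0.813375, -0.361936, -0.435029, 0.354606)
  k4: at (u, v) = (0.398421, 0.812203), (du/dtau, dv/dtau) = (0.780521, -0.335222); Gamma_uuu = 0.823812, Gamma_uuv = 0.000000, Gamma_uvv = -0.905284, Gamma_vuu = 0.000000, Gamma_vuv = 0.635566, Gamma_vvv = 0.000000; k4 = (0.780521, -0.335222, -0.400147, 0.332590)
  Y <- Y + (h/6)(k1 + 2k2 + 2k3 + k4): u = 0.3983, v = 0.8123, du/dtau = 0.7807, dv/dtau = -0.3354
step 4:
  k1: at (u, v) = (0.398277, 0.812276), (du/dtau, dv/dtau) = (0.780736, -0.335444); Gamma_uuu = 0.823837, Gamma_uuv = 0.000000, Gamma_uvv = -0.905229, Gamma_vuu = 0.000000, Gamma_vuv = 0.635493, Gamma_vvv = 0.000000; k1 = (0.780736, -0.335444, -0.400310, 0.332863)
  k2: at (u, v) = (0.456833, 0.787117), (du/dtau, dv/dtau) = (0.750713, -0.310480); Gamma_uuu = 0.811360, Gamma_uuv = 0.000000, Gamma_uvv = -0.926084, Gamma_vuu = 0.000000, Gamma_vuv = 0.663075, Gamma_vvv = 0.000000; k2 = (0.750713, -0.310480, -0.367986, 0.309101)
  k3: at (u, v) = (0.454581, 0.788990), (du/dtau, dv/dtau) = (0.753137, -0.312262); Gamma_uuu = 0.811908, Gamma_uuv = 0.000000, Gamma_uvv = -0.925328, Gamma_vuu = 0.000000, Gamma_vuv = 0.662089, Gamma_vvv = 0.000000; k3 = (0.753137, -0.312262, -0.370301, 0.311415)
  k4: at (u, v) = (0.511248, 0.765436), (du/dtau, dv/dtau) = (0.725191, -0.288732); Gamma_uuu = 0.796807, Gamma_uuv = 0.000000, Gamma_uvv = -0.943469, Gamma_vuu = 0.000000, Gamma_vuv = 0.685140, Gamma_vvv = 0.000000; k4 = (0.725191, -0.288732, -0.340389, 0.286918)
  Y <- Y + (h/6)(k1 + 2k2 + 2k3 + k4): u = 0.5111, v = 0.7655, du/dtau = 0.7253, dv/dtau = -0.2889


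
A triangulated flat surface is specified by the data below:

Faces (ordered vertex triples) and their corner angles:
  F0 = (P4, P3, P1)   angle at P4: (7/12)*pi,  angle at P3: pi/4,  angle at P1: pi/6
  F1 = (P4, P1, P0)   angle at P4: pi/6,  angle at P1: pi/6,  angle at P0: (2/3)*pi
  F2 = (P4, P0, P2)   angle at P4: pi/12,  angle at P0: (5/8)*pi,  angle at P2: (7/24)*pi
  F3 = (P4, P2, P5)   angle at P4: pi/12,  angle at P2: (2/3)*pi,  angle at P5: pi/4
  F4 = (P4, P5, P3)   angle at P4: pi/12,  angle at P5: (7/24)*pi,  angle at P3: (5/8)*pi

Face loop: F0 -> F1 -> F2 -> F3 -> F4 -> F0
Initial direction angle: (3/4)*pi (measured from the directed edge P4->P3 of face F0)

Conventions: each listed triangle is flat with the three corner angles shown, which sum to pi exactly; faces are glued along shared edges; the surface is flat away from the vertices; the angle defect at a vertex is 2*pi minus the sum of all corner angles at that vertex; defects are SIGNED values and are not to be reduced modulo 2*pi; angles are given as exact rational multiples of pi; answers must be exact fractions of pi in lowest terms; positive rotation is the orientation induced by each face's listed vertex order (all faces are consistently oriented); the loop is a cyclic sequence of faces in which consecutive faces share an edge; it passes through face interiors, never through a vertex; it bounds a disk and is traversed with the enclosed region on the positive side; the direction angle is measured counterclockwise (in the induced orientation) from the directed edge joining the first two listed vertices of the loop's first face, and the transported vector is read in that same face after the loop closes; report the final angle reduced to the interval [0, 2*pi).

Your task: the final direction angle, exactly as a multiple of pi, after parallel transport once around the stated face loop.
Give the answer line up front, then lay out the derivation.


Answer: final direction angle = (7/4)*pi

enclosed vertex P4: corner angles sum to pi, defect = 2*pi - pi = pi
by Gauss-Bonnet the loop rotates the vector by the enclosed defect sum (positive orientation, mod 2*pi)
final angle = (3/4)*pi + pi = (7/4)*pi (mod 2*pi)


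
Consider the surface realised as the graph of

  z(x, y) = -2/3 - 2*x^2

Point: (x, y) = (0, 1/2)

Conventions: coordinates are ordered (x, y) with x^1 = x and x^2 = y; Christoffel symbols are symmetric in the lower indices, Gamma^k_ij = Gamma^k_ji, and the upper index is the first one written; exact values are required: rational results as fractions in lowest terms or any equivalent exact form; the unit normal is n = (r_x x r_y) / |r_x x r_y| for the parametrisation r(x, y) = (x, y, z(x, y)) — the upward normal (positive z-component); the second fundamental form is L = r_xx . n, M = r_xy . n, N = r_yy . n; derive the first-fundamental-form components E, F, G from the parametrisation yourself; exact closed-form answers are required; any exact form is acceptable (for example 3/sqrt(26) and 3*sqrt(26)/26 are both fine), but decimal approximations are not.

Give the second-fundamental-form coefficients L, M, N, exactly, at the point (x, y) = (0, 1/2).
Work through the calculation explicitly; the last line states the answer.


z_x = 0, z_y = 0, z_xx = -4, z_xy = 0, z_yy = 0
E = 1, F = 0, G = 1; answer radicand W^2 = 1
unnormalised second-form numerators: l = -4, m = 0, n = 0; L = l/sqrt(1), and similarly M = m/sqrt(W^2), N = n/sqrt(W^2)

Answer: L = -4, M = 0, N = 0


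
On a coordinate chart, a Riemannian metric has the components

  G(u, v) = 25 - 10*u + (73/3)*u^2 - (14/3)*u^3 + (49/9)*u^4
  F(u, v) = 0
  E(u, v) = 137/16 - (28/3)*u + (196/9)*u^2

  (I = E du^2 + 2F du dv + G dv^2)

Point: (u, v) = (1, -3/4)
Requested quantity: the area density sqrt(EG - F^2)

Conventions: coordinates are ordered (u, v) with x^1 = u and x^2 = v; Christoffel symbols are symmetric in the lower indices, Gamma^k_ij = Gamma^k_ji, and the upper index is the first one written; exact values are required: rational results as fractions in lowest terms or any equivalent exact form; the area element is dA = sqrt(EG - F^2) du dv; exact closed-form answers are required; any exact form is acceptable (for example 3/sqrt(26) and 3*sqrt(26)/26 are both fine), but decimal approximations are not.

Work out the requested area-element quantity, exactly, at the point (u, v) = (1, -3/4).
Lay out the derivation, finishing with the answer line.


E = 3025/144, F = 0, G = 361/9; EG - F^2 = 1092025/1296

Answer: sqrt(EG - F^2) = 1045/36


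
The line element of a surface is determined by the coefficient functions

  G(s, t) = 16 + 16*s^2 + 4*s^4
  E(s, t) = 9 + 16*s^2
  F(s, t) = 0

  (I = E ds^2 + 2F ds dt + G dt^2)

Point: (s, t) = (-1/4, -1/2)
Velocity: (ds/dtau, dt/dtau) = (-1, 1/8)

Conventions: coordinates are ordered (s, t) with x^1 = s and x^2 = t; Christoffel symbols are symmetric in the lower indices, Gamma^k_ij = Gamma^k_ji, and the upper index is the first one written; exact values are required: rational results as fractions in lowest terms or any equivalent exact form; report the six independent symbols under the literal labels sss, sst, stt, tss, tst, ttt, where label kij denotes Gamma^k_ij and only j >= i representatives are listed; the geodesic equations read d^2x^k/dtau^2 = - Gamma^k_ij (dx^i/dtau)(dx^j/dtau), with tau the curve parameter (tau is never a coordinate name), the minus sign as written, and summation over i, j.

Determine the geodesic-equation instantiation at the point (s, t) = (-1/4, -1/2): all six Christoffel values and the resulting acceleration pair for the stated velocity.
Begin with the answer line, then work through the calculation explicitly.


Answer: Gamma_sss = -2/5, Gamma_sst = 0, Gamma_stt = 33/80, Gamma_tss = 0, Gamma_tst = -8/33, Gamma_ttt = 0; accelerations (d^2s/dtau^2, d^2t/dtau^2) = (403/1024, -2/33)

E = 10, F = 0, G = 1089/64 at the point
E_s = -8, E_t = 0, F_s = 0, F_t = 0, G_s = -33/4, G_t = 0
EG - F^2 = 5445/32;  g^inv = (32/5445) * [[1089/64, 0], [0, 10]]
first-kind symbols [ij,l] = (1/2)(d_i g_jl + d_j g_il - d_l g_ij): [ss,s] = E_s/2 = -4, [ss,t] = F_s - E_t/2 = 0, [st,s] = E_t/2 = 0, [st,t] = G_s/2 = -33/8, [tt,s] = F_t - G_s/2 = 33/8, [tt,t] = G_t/2 = 0
Gamma^s_ij = (G*[ij,s] - F*[ij,t])/(EG - F^2), Gamma^t_ij = (E*[ij,t] - F*[ij,s])/(EG - F^2)
Gamma_sss = -2/5, Gamma_sst = 0, Gamma_stt = 33/80, Gamma_tss = 0, Gamma_tst = -8/33, Gamma_ttt = 0
d^2s/dtau^2 = -(Gamma_sss*(-1)^2 + 2*Gamma_sst*(-1)*(1/8) + Gamma_stt*(1/8)^2) = 403/1024
d^2t/dtau^2 = -(Gamma_tss*(-1)^2 + 2*Gamma_tst*(-1)*(1/8) + Gamma_ttt*(1/8)^2) = -2/33


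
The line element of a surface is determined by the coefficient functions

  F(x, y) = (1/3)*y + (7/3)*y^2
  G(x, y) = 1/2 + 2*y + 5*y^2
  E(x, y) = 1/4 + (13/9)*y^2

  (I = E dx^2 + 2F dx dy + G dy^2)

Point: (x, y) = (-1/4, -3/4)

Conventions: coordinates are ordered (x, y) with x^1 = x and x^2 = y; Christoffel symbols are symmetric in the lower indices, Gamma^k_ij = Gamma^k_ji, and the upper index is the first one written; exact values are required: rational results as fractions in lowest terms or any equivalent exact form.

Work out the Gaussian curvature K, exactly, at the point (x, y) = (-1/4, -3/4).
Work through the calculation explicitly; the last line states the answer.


E = 17/16, F = 17/16, G = 29/16, EG - F^2 = 51/64 at the point
E_x = 0, E_y = -13/6, F_x = 0, F_y = -19/6, G_x = 0, G_y = -11/2
E_yy = 26/9, F_xy = 0, G_xx = 0
K follows from Brioschi's formula, (det M1 - det M2)/(EG - F^2)^2.
M1 = [[-E_yy/2 + F_xy - G_xx/2, E_x/2, F_x - E_y/2], [F_y - G_x/2, E, F], [G_y/2, F, G]] = [[-13/9, 0, 13/12], [-19/6, 17/16, 17/16], [-11/4, 17/16, 29/16]]; det M1 = -3757/2304
M2 = [[0, E_y/2, G_x/2], [E_y/2, E, F], [G_x/2, F, G]] = [[0, -13/12, 0], [-13/12, 17/16, 17/16], [0, 17/16, 29/16]]; det M2 = -4901/2304
det M1 - det M2 = 143/288; K = 143/288 / (51/64)^2 = 18304/23409

Answer: K = 18304/23409


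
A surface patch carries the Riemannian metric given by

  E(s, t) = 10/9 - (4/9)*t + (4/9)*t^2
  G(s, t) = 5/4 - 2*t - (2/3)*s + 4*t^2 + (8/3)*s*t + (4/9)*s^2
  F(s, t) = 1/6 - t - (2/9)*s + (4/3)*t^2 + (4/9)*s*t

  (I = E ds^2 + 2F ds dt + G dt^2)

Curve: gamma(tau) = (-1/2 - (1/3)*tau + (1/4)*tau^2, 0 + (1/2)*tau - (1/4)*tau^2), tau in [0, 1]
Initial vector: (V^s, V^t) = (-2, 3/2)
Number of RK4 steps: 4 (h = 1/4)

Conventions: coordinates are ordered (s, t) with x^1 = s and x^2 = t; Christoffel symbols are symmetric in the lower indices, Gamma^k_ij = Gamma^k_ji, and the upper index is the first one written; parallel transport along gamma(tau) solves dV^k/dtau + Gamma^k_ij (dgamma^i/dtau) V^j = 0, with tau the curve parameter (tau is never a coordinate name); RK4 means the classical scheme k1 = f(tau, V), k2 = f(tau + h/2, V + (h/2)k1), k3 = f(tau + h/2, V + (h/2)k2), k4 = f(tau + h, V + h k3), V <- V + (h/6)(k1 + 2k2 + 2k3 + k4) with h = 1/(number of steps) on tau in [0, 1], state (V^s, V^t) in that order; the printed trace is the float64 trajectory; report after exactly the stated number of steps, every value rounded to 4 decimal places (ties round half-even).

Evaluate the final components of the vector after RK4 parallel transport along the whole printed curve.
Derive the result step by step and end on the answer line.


gamma'(tau) = (-1/3 + (1/2)*tau, 1/2 - (1/2)*tau); f(tau, V)^k = -Gamma^k_ij(gamma(tau)) gamma'^i(tau) V^j; h = 1/4; intermediate values shown to 6 dp
curve data and Christoffel symbols at the stage parameters:
  tau = 0.000000: gamma = (-0.500000, 0.000000), gamma' = (-0.333333, 0.500000); Gamma_sss = 0.000000, Gamma_sst = -0.123077, Gamma_stt = -0.369231, Gamma_tss = 0.000000, Gamma_tst = -0.307692, Gamma_ttt = -0.923077
  tau = 0.125000: gamma = (-0.537760, 0.058594), gamma' = (-0.270833, 0.437500); Gamma_sss = 0.000000, Gamma_sst = -0.119904, Gamma_stt = -0.359711, Gamma_tss = 0.000000, Gamma_tst = -0.302058, Gamma_ttt = -0.906175
  tau = 0.250000: gamma = (-0.567708, 0.109375), gamma' = (-0.208333, 0.375000); Gamma_sss = 0.000000, Gamma_sst = -0.115506, Gamma_stt = -0.346518, Gamma_tss = 0.000000, Gamma_tst = -0.292615, Gamma_ttt = -0.877845
  tau = 0.375000: gamma = (-0.589844, 0.152344), gamma' = (-0.145833, 0.312500); Gamma_sss = 0.000000, Gamma_sst = -0.110359, Gamma_stt = -0.331078, Gamma_tss = 0.000000, Gamma_tst = -0.280238, Gamma_ttt = -0.840714
  tau = 0.500000: gamma = (-0.604167, 0.187500), gamma' = (-0.083333, 0.250000); Gamma_sss = 0.000000, Gamma_sst = -0.105063, Gamma_stt = -0.315190, Gamma_tss = 0.000000, Gamma_tst = -0.266161, Gamma_ttt = -0.798482
  tau = 0.625000: gamma = (-0.610677, 0.214844), gamma' = (-0.020833, 0.187500); Gamma_sss = 0.000000, Gamma_sst = -0.100260, Gamma_stt = -0.300779, Gamma_tss = 0.000000, Gamma_tst = -0.251794, Gamma_ttt = -0.755381
  tau = 0.750000: gamma = (-0.609375, 0.234375), gamma' = (0.041667, 0.125000); Gamma_sss = 0.000000, Gamma_sst = -0.096548, Gamma_stt = -0.289644, Gamma_tss = 0.000000, Gamma_tst = -0.238530, Gamma_ttt = -0.715591
  tau = 0.875000: gamma = (-0.600260, 0.246094), gamma' = (0.104167, 0.062500); Gamma_sss = 0.000000, Gamma_sst = -0.094425, Gamma_stt = -0.283274, Gamma_tss = 0.000000, Gamma_tst = -0.227587, Gamma_ttt = -0.682762
  tau = 1.000000: gamma = (-0.583333, 0.250000), gamma' = (0.166667, 0.000000); Gamma_sss = 0.000000, Gamma_sst = -0.094241, Gamma_stt = -0.282723, Gamma_tss = 0.000000, Gamma_tst = -0.219895, Gamma_ttt = -0.659686
step 0: V^s = -2.0000, V^t = 1.5000
step 1: k1 = (0.092308, 0.230769), k2 = (0.086642, 0.218266), k3 = (0.086410, 0.217681), k4 = (0.078889, 0.199852); V <- V + (h/6)(k1 + 2k2 + 2k3 + k4): V^s = -1.9784, V^t = 1.5543
step 2: k1 = (0.078871, 0.199807), k2 = (0.070084, 0.177966), k3 = (0.069808, 0.177264), k4 = (0.060462, 0.153169); V <- V + (h/6)(k1 + 2k2 + 2k3 + k4): V^s = -1.9610, V^t = 1.5986
step 3: k1 = (0.060461, 0.153169), k2 = (0.051133, 0.128415), k3 = (0.050943, 0.127938), k4 = (0.042083, 0.103969); V <- V + (h/6)(k1 + 2k2 + 2k3 + k4): V^s = -1.9482, V^t = 1.6307
step 4: k1 = (0.042087, 0.103979), k2 = (0.033801, 0.081468), k3 = (0.033717, 0.081267), k4 = (0.025932, 0.060507); V <- V + (h/6)(k1 + 2k2 + 2k3 + k4): V^s = -1.9397, V^t = 1.6511

Answer: V^s = -1.9397, V^t = 1.6511


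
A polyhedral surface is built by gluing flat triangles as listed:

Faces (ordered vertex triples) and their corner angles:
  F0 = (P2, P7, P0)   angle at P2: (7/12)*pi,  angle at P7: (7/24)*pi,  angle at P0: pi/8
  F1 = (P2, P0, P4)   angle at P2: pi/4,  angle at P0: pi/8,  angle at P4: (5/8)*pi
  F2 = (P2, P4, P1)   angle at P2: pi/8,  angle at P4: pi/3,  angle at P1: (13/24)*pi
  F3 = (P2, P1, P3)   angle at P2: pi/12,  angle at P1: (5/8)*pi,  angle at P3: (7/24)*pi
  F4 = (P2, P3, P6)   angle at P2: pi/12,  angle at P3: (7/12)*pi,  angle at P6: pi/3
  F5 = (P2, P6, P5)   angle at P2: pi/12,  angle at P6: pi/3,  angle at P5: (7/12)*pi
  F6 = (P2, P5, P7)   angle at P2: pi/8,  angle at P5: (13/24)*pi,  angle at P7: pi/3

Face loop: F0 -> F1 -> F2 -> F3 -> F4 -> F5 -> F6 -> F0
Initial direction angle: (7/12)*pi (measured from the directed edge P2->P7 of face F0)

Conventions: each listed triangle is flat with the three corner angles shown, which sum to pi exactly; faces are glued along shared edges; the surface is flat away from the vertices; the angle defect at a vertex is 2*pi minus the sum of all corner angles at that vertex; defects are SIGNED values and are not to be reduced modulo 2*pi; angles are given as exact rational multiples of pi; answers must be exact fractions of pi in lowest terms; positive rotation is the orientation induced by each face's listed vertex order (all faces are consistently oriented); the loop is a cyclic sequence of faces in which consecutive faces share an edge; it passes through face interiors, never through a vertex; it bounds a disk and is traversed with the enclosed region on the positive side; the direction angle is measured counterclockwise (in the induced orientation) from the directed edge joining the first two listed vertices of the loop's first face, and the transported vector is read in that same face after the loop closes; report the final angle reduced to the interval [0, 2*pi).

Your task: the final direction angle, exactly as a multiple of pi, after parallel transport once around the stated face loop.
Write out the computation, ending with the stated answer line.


enclosed vertex P2: corner angles sum to (4/3)*pi, defect = 2*pi - (4/3)*pi = (2/3)*pi
final direction = starting direction + enclosed defect total, reduced mod 2*pi (induced orientation)
final angle = (7/12)*pi + (2/3)*pi = (5/4)*pi (mod 2*pi)

Answer: final direction angle = (5/4)*pi
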